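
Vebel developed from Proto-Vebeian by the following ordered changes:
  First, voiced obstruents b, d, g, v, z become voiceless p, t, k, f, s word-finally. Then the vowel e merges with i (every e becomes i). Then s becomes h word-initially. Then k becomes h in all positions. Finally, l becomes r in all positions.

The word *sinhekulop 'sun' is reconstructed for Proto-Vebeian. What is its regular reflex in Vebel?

Vebel: *sinhekulop > sinhikulop > hinhikulop > hinhihulop > hinhihurop  (by vowel merger, debuccalisation, unconditioned shift, unconditioned shift)

hinhihurop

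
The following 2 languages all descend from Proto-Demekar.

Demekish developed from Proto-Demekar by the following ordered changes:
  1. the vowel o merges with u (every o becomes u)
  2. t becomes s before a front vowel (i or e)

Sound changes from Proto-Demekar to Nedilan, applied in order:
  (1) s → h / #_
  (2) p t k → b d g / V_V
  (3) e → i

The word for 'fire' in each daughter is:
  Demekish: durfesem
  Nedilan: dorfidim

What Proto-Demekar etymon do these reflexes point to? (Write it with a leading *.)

*dorfetem

Position 5: Demekish has e, Nedilan has i. Demekish preserves e here (none of its changes turn any other segment into e), so the proto-segment is *e.
Position 2: Demekish has u, Nedilan has o. Nedilan preserves o here (none of its changes turn any other segment into o), so the proto-segment is *o.
This points to *dorfetem. Verify forward in each daughter:
Demekish: *dorfetem
  dorfetem → durfetem   [vowel merger]
  durfetem → durfesem   [palatalisation]
  giving Demekish durfesem.
Nedilan: *dorfetem
  dorfetem (rule 1 does not apply)
  dorfetem → dorfedem   [intervocalic voicing]
  dorfedem → dorfidim   [vowel merger]
  giving Nedilan dorfidim.
*dorfetem is the unique common source.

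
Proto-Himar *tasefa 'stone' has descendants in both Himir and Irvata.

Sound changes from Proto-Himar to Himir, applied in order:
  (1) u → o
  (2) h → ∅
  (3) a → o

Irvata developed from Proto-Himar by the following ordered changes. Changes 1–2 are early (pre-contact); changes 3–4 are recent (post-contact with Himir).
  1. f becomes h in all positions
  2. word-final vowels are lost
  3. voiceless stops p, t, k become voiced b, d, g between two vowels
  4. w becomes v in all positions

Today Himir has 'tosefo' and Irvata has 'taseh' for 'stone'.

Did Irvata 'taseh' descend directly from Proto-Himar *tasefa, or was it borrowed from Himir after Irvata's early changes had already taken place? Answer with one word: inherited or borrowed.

If inherited, *tasefa would pass through all of Irvata's changes:
Irvata: start from *tasefa.
  rule 1 (unconditioned shift): tasefa → taseha
  rule 2 (apocope): taseha → taseh
  rule 3: no change — taseh
  rule 4: no change — taseh
  ⇒ Irvata taseh
If borrowed from Himir 'tosefo' after the early changes, it would undergo only the recent ones:
  rule 3 (intervocalic voicing): no change (tosefo)
  rule 4 (unconditioned shift): no change (tosefo)
  ⇒ as a loan: tosefo
Irvata 'taseh' matches the inherited outcome exactly, so it is an inherited cognate, not a loan.

inherited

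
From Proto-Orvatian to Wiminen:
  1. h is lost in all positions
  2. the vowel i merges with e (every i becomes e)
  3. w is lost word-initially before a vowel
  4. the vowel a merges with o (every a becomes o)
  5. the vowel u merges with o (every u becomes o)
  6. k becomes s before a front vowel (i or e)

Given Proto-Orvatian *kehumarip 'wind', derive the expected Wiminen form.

seomorep

Wiminen: *kehumarip
  kehumarip → keumarip   [h-loss]
  keumarip → keumarep   [vowel merger]
  keumarep (rule 3 does not apply)
  keumarep → keumorep   [vowel merger]
  keumorep → keomorep   [vowel merger]
  keomorep → seomorep   [palatalisation]
  giving Wiminen seomorep.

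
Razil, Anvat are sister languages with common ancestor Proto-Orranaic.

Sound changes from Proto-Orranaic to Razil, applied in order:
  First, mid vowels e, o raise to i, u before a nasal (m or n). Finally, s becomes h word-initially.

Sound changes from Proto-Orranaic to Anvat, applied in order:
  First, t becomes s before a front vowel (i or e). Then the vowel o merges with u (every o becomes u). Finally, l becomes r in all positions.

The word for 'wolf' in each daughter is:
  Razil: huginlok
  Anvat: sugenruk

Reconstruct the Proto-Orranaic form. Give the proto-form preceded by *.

*sugenlok

Position 4: Razil has i, Anvat has e. Anvat preserves e here (none of its changes turn any other segment into e), so the proto-segment is *e.
Position 6: Razil has l, Anvat has r. Razil preserves l here (none of its changes turn any other segment into l), so the proto-segment is *l.
Position 7: Razil has o, Anvat has u. Razil preserves o here (none of its changes turn any other segment into o), so the proto-segment is *o.
This points to *sugenlok. Verify forward in each daughter:
Razil: *sugenlok
  sugenlok → suginlok   [pre-nasal raising]
  suginlok → huginlok   [debuccalisation]
  giving Razil huginlok.
Anvat: *sugenlok > sugenluk > sugenruk  (by vowel merger, unconditioned shift)
*sugenlok is the unique common source.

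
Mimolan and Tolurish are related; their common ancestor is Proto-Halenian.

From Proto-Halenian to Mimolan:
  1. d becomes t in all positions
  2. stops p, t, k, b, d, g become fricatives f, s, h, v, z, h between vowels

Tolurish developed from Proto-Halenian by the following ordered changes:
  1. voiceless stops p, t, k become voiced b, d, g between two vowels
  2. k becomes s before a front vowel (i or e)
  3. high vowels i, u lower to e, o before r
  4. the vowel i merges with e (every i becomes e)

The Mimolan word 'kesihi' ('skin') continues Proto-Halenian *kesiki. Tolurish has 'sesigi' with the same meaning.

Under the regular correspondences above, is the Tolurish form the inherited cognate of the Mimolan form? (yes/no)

no

Derive the expected Tolurish reflex of *kesiki:
Tolurish: start from *kesiki.
  rule 1 (intervocalic voicing): kesiki → kesigi
  rule 2 (palatalisation): kesigi → sesigi
  rule 3: no change — sesigi
  rule 4 (vowel merger): sesigi → sesege
  ⇒ Tolurish sesege
The regular Tolurish reflex would be 'sesege', but the attested form is 'sesigi'. The correspondence is irregular, so they are not cognates (the Tolurish form has a different source).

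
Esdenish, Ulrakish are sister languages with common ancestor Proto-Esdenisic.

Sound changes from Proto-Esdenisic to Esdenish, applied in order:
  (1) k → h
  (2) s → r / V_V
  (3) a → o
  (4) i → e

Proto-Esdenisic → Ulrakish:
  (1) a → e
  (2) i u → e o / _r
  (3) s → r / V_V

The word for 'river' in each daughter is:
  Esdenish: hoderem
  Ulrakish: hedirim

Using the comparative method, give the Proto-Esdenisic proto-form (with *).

*hadisim

Position 4: Esdenish has e, Ulrakish has i. Ulrakish preserves i here (none of its changes turn any other segment into i), so the proto-segment is *i.
Position 6: Esdenish has e, Ulrakish has i. Ulrakish preserves i here (none of its changes turn any other segment into i), so the proto-segment is *i.
Position 5: Esdenish has r, Ulrakish has r. Taking the neighbouring segments as reconstructed: Esdenish r could go back to *s or *r; Ulrakish r can only go back to *s — the one source consistent with every daughter is *s.
Verify the candidate proto-form against each daughter:
Esdenish: *hadisim > hadirim > hodirim > hoderem  (by rhotacism, vowel merger, vowel merger)
Ulrakish: start from *hadisim.
  rule 1 (vowel merger): hadisim → hedisim
  rule 2: no change — hedisim
  rule 3 (rhotacism): hedisim → hedirim
  ⇒ Ulrakish hedirim
*hadisim is the unique common source.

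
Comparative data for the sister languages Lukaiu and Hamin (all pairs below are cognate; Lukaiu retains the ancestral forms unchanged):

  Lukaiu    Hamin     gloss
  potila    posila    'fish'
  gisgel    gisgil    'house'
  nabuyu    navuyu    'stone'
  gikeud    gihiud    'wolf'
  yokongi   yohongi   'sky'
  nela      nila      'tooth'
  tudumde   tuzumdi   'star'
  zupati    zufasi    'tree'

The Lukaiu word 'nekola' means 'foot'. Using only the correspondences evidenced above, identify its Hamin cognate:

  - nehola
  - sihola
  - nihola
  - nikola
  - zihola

gisgel ~ gisgil, nela ~ nila — Lukaiu e corresponds to Hamin i after a consonant, before a consonant other than r, m, n, p, b, f, v.
yokongi ~ yohongi — Lukaiu k corresponds to Hamin h between vowels (before a back vowel).
Applying these to Lukaiu 'nekola':
  nekola → nikola   (e→i after a consonant, before a consonant other than r, m, n, p, b, f, v)
  nikola → nihola   (k→h between vowels (before a back vowel))
So the Hamin cognate is 'nihola'.

nihola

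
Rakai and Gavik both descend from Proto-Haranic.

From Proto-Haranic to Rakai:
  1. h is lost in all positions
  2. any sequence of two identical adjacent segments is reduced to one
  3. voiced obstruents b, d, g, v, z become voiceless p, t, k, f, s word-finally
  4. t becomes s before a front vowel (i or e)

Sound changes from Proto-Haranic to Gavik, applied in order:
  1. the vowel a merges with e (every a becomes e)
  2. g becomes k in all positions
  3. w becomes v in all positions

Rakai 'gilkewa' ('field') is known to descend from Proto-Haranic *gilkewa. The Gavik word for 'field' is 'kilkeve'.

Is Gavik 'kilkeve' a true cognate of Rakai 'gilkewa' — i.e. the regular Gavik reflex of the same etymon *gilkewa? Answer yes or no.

Derive the expected Gavik reflex of *gilkewa:
Gavik: *gilkewa
  gilkewa → gilkewe   [vowel merger]
  gilkewe → kilkewe   [unconditioned shift]
  kilkewe → kilkeve   [unconditioned shift]
  giving Gavik kilkeve.
Gavik 'kilkeve' matches the regular reflex exactly, so the pair is cognate.

yes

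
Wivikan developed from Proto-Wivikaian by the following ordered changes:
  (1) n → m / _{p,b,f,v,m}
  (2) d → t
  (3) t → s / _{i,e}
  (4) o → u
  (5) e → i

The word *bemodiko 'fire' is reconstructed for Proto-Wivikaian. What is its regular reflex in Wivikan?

bimusiku

Wivikan: *bemodiko > bemotiko > bemosiko > bemusiku > bimusiku  (by unconditioned shift, palatalisation, vowel merger, vowel merger)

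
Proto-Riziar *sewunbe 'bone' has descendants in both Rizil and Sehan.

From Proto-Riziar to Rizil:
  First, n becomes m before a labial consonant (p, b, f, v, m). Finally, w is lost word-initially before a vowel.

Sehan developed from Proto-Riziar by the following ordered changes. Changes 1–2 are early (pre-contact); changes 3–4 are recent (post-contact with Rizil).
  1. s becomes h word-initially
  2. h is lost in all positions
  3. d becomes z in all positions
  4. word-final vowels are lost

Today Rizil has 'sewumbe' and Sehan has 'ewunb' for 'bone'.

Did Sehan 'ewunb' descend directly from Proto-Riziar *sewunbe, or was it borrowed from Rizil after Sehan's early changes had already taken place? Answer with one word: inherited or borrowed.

inherited

If inherited, *sewunbe would pass through all of Sehan's changes:
Sehan: start from *sewunbe.
  rule 1 (debuccalisation): sewunbe → hewunbe
  rule 2 (h-loss): hewunbe → ewunbe
  rule 3: no change — ewunbe
  rule 4 (apocope): ewunbe → ewunb
  ⇒ Sehan ewunb
If borrowed from Rizil 'sewumbe' after the early changes, it would undergo only the recent ones:
  rule 3 (unconditioned shift): no change (sewumbe)
  rule 4 (apocope): sewumbe → sewumb
  ⇒ as a loan: sewumb
Sehan 'ewunb' matches the inherited outcome exactly, so it is an inherited cognate, not a loan.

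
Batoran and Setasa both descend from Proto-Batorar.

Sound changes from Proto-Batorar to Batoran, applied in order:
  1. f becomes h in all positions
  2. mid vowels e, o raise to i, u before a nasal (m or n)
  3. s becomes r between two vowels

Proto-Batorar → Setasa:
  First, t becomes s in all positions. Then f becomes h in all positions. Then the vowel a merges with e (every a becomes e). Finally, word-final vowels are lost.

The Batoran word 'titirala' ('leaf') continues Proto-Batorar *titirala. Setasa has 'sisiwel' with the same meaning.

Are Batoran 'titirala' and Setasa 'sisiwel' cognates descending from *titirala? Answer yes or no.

no

Derive the expected Setasa reflex of *titirala:
Setasa: *titirala > sisirala > sisirele > sisirel  (by unconditioned shift, vowel merger, apocope)
The regular Setasa reflex would be 'sisirel', but the attested form is 'sisiwel'. The correspondence is irregular, so they are not cognates (the Setasa form has a different source).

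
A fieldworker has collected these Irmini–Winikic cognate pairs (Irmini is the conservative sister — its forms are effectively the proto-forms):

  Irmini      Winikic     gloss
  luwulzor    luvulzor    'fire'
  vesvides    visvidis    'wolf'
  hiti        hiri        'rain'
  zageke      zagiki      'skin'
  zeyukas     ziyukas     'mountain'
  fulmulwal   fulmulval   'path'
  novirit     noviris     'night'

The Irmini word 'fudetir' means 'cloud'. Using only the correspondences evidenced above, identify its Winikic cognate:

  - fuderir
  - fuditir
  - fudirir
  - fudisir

vesvides ~ visvidis, zageke ~ zagiki — Irmini e corresponds to Winikic i after a consonant, before a consonant other than r, m, n, p, b, f, v.
hiti ~ hiri — Irmini t corresponds to Winikic r between vowels (before a front vowel).
Applying these to Irmini 'fudetir':
  fudetir → fuditir   (e→i after a consonant, before a consonant other than r, m, n, p, b, f, v)
  fuditir → fudirir   (t→r between vowels (before a front vowel))
So the Winikic cognate is 'fudirir'.

fudirir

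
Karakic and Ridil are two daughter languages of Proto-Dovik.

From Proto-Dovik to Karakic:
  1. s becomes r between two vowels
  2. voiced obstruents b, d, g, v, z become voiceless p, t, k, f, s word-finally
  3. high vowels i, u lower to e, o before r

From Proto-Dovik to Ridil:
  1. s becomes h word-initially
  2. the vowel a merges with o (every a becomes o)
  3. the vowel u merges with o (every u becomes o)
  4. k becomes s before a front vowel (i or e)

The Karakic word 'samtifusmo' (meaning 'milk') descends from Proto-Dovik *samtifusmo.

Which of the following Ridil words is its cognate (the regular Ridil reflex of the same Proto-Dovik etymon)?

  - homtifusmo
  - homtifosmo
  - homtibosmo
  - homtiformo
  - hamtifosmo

homtifosmo

Ridil: start from *samtifusmo.
  rule 1 (debuccalisation): samtifusmo → hamtifusmo
  rule 2 (vowel merger): hamtifusmo → homtifusmo
  rule 3 (vowel merger): homtifusmo → homtifosmo
  rule 4: no change — homtifosmo
  ⇒ Ridil homtifosmo
The other candidates each miss or misapply at least one Ridil change.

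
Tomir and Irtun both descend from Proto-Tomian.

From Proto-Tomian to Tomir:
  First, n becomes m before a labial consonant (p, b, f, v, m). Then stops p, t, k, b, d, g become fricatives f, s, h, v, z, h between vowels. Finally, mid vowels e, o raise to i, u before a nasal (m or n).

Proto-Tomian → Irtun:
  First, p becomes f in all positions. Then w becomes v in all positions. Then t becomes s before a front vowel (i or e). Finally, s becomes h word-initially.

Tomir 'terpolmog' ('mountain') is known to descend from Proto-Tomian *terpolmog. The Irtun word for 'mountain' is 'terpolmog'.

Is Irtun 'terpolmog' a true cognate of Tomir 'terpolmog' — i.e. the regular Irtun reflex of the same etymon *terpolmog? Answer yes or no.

no

Derive the expected Irtun reflex of *terpolmog:
Irtun: start from *terpolmog.
  rule 1 (unconditioned shift): terpolmog → terfolmog
  rule 2: no change — terfolmog
  rule 3 (palatalisation): terfolmog → serfolmog
  rule 4 (debuccalisation): serfolmog → herfolmog
  ⇒ Irtun herfolmog
The regular Irtun reflex would be 'herfolmog', but the attested form is 'terpolmog'. The correspondence is irregular, so they are not cognates (the Irtun form has a different source).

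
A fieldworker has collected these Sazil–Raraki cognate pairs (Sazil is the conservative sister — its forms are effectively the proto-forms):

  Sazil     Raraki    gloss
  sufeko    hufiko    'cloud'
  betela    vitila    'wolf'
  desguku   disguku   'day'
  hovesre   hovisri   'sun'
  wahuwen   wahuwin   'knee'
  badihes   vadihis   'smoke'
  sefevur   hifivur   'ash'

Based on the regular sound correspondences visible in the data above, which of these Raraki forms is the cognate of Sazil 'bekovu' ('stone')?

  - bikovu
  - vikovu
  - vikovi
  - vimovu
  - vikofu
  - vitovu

betela ~ vitila — Sazil b corresponds to Raraki v word-initially before a front vowel.
sufeko ~ hufiko, betela ~ vitila — Sazil e corresponds to Raraki i after a consonant, before a consonant other than r, m, n, p, b, f, v.
Applying these to Sazil 'bekovu':
  bekovu → vekovu   (b→v word-initially before a front vowel)
  vekovu → vikovu   (e→i after a consonant, before a consonant other than r, m, n, p, b, f, v)
So the Raraki cognate is 'vikovu'.

vikovu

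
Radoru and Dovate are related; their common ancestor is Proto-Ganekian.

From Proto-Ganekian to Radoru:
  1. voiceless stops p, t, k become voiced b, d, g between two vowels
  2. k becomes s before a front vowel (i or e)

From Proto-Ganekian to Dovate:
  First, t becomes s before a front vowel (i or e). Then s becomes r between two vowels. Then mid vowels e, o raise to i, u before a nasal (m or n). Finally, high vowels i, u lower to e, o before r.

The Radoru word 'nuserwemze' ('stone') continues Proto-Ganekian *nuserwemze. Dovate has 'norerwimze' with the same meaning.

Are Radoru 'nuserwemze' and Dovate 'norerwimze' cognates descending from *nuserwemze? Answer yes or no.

yes

Derive the expected Dovate reflex of *nuserwemze:
Dovate: *nuserwemze
  nuserwemze (rule 1 does not apply)
  nuserwemze → nurerwemze   [rhotacism]
  nurerwemze → nurerwimze   [pre-nasal raising]
  nurerwimze → norerwimze   [pre-rhotic lowering]
  giving Dovate norerwimze.
Dovate 'norerwimze' matches the regular reflex exactly, so the pair is cognate.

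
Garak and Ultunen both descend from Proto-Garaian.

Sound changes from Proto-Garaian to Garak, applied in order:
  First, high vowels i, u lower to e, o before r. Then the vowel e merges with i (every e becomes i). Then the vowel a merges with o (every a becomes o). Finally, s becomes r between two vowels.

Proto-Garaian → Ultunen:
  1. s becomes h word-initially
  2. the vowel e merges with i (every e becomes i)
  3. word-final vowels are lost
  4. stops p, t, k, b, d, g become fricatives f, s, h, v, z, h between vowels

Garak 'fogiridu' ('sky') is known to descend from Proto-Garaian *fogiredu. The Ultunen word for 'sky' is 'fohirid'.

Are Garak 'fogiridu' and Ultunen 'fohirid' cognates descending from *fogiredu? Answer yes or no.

yes

Derive the expected Ultunen reflex of *fogiredu:
Ultunen: *fogiredu > fogiridu > fogirid > fohirid  (by vowel merger, apocope, intervocalic lenition)
Ultunen 'fohirid' matches the regular reflex exactly, so the pair is cognate.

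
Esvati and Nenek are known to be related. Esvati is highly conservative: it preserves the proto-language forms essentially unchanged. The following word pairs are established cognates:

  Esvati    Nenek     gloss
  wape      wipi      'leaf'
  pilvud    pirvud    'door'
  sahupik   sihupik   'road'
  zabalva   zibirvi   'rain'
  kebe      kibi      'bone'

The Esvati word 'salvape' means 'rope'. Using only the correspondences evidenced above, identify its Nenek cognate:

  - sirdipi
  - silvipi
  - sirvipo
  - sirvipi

sirvipi

sahupik ~ sihupik, zabalva ~ zibirvi — Esvati a corresponds to Nenek i after a consonant, before a consonant other than r, m, n, p, b, f, v.
pilvud ~ pirvud, zabalva ~ zibirvi — Esvati l corresponds to Nenek r after a vowel, before a labial obstruent.
wape ~ wipi — Esvati a corresponds to Nenek i after a consonant, before a labial obstruent.
wape ~ wipi, kebe ~ kibi — Esvati e corresponds to Nenek i word-finally.
Applying these to Esvati 'salvape':
  salvape → silvape   (a→i after a consonant, before a consonant other than r, m, n, p, b, f, v)
  silvape → sirvape   (l→r after a vowel, before a labial obstruent)
  sirvape → sirvipe   (a→i after a consonant, before a labial obstruent)
  sirvipe → sirvipi   (e→i word-finally)
So the Nenek cognate is 'sirvipi'.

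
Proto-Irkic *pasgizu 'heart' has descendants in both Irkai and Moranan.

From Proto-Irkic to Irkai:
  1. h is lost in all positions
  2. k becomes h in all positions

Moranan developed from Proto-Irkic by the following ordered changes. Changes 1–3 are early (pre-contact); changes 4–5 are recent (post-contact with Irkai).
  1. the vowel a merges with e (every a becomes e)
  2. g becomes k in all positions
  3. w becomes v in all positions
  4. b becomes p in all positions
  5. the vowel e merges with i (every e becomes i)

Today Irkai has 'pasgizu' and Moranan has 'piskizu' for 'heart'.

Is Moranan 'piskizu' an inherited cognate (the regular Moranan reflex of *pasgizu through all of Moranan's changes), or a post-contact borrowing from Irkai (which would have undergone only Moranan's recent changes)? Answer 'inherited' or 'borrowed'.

If inherited, *pasgizu would pass through all of Moranan's changes:
Moranan: *pasgizu > pesgizu > peskizu > piskizu  (by vowel merger, unconditioned shift, vowel merger)
If borrowed from Irkai 'pasgizu' after the early changes, it would undergo only the recent ones:
  rule 4 (unconditioned shift): no change (pasgizu)
  rule 5 (vowel merger): no change (pasgizu)
  ⇒ as a loan: pasgizu
Moranan 'piskizu' matches the inherited outcome exactly, so it is an inherited cognate, not a loan.

inherited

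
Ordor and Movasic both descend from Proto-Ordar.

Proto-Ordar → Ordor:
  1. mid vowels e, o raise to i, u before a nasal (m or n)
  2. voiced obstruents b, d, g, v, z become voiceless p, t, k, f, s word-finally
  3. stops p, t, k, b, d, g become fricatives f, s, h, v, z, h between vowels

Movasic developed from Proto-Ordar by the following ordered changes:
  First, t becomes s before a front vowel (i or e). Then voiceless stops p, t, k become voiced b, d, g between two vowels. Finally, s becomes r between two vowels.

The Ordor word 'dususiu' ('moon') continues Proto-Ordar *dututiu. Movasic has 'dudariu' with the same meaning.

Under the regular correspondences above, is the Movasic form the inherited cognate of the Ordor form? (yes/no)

Derive the expected Movasic reflex of *dututiu:
Movasic: *dututiu
  dututiu → dutusiu   [palatalisation]
  dutusiu → dudusiu   [intervocalic voicing]
  dudusiu → duduriu   [rhotacism]
  giving Movasic duduriu.
The regular Movasic reflex would be 'duduriu', but the attested form is 'dudariu'. The correspondence is irregular, so they are not cognates (the Movasic form has a different source).

no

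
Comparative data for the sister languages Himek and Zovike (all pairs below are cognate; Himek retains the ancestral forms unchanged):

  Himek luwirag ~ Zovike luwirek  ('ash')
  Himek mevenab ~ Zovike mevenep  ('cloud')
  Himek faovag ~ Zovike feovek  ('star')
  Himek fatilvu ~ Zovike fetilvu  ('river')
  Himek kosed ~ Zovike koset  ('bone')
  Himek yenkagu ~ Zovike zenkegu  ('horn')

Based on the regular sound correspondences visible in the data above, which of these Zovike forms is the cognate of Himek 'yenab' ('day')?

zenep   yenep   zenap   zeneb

zenep

yenkagu ~ zenkegu — Himek y corresponds to Zovike z word-initially before a front vowel.
mevenab ~ mevenep — Himek a corresponds to Zovike e after a consonant, before a labial obstruent.
mevenab ~ mevenep — Himek b corresponds to Zovike p word-finally.
Applying these to Himek 'yenab':
  yenab → zenab   (y→z word-initially before a front vowel)
  zenab → zeneb   (a→e after a consonant, before a labial obstruent)
  zeneb → zenep   (b→p word-finally)
So the Zovike cognate is 'zenep'.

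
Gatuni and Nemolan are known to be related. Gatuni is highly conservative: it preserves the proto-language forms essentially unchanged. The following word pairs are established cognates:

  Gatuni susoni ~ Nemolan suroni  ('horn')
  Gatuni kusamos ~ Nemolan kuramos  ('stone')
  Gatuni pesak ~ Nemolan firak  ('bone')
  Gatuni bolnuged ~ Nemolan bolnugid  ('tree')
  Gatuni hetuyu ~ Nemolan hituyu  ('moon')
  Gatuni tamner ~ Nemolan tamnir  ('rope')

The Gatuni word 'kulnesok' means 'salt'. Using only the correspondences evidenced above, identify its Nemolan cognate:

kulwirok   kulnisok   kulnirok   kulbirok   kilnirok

pesak ~ firak, bolnuged ~ bolnugid — Gatuni e corresponds to Nemolan i after a consonant, before a consonant other than r, m, n, p, b, f, v.
susoni ~ suroni — Gatuni s corresponds to Nemolan r between vowels (before a back vowel).
Applying these to Gatuni 'kulnesok':
  kulnesok → kulnisok   (e→i after a consonant, before a consonant other than r, m, n, p, b, f, v)
  kulnisok → kulnirok   (s→r between vowels (before a back vowel))
So the Nemolan cognate is 'kulnirok'.

kulnirok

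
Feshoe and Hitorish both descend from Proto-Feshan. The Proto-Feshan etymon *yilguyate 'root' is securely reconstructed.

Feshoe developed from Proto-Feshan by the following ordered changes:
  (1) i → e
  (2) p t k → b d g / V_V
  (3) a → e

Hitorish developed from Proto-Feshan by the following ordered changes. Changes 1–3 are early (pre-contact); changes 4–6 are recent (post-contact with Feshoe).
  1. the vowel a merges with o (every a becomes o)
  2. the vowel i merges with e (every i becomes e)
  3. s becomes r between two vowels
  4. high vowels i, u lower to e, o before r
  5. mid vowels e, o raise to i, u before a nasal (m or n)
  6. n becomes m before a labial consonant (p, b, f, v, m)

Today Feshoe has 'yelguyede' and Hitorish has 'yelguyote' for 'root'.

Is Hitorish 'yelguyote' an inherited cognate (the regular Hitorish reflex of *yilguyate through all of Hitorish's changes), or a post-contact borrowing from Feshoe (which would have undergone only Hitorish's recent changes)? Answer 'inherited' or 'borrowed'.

inherited

If inherited, *yilguyate would pass through all of Hitorish's changes:
Hitorish: start from *yilguyate.
  rule 1 (vowel merger): yilguyate → yilguyote
  rule 2 (vowel merger): yilguyote → yelguyote
  rule 3: no change — yelguyote
  rule 4: no change — yelguyote
  rule 5: no change — yelguyote
  rule 6: no change — yelguyote
  ⇒ Hitorish yelguyote
If borrowed from Feshoe 'yelguyede' after the early changes, it would undergo only the recent ones:
  rule 4 (pre-rhotic lowering): no change (yelguyede)
  rule 5 (pre-nasal raising): no change (yelguyede)
  rule 6 (nasal place assimilation): no change (yelguyede)
  ⇒ as a loan: yelguyede
Hitorish 'yelguyote' matches the inherited outcome exactly, so it is an inherited cognate, not a loan.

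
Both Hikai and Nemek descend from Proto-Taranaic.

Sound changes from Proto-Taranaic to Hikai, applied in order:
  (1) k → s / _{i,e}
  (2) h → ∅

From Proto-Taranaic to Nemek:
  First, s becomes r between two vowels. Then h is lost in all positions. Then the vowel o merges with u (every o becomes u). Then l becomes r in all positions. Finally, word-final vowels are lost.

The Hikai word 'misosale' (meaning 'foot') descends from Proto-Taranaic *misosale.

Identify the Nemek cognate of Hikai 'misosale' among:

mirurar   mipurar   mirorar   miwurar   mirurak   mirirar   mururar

mirurar

Nemek: *misosale > mirorale > mirurale > mirurare > mirurar  (by rhotacism, vowel merger, unconditioned shift, apocope)
Among the options, 'mirurar' alone shows every Nemek change applied in order.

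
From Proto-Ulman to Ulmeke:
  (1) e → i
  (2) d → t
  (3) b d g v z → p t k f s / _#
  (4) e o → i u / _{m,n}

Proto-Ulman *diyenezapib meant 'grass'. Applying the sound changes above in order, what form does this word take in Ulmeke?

Ulmeke: *diyenezapib
  diyenezapib → diyinizapib   [vowel merger]
  diyinizapib → tiyinizapib   [unconditioned shift]
  tiyinizapib → tiyinizapip   [final devoicing]
  tiyinizapip (rule 4 does not apply)
  giving Ulmeke tiyinizapip.

tiyinizapip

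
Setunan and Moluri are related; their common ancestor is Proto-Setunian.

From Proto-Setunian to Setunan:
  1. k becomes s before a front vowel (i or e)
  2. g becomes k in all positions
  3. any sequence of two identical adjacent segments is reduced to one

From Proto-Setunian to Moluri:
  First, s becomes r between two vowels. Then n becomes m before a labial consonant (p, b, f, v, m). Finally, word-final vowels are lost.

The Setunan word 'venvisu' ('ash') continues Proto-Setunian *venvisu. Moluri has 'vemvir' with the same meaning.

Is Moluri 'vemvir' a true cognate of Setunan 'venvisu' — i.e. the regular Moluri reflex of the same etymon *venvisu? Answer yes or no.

yes

Derive the expected Moluri reflex of *venvisu:
Moluri: *venvisu
  venvisu → venviru   [rhotacism]
  venviru → vemviru   [nasal place assimilation]
  vemviru → vemvir   [apocope]
  giving Moluri vemvir.
Moluri 'vemvir' matches the regular reflex exactly, so the pair is cognate.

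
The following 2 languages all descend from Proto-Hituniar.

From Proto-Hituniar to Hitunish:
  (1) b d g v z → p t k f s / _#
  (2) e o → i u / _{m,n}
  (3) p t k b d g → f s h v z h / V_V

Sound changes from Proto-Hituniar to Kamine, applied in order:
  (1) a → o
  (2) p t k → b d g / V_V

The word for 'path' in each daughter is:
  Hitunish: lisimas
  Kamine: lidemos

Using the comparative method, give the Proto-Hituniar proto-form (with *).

Position 6: Hitunish has a, Kamine has o. Hitunish preserves a here (none of its changes turn any other segment into a), so the proto-segment is *a.
Position 4: Hitunish has i, Kamine has e. Kamine preserves e here (none of its changes turn any other segment into e), so the proto-segment is *e.
Verify the candidate proto-form against each daughter:
Hitunish: *litemas > litimas > lisimas  (by pre-nasal raising, intervocalic lenition)
Kamine: start from *litemas.
  rule 1 (vowel merger): litemas → litemos
  rule 2 (intervocalic voicing): litemos → lidemos
  ⇒ Kamine lidemos
*litemas is the unique common source.

*litemas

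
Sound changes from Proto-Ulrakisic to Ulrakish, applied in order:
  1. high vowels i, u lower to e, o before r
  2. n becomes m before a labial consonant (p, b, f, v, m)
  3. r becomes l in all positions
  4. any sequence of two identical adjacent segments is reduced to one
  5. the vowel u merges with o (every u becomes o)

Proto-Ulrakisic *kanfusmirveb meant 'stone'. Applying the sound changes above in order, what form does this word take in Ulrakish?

Ulrakish: *kanfusmirveb > kanfusmerveb > kamfusmerveb > kamfusmelveb > kamfosmelveb  (by pre-rhotic lowering, nasal place assimilation, unconditioned shift, vowel merger)

kamfosmelveb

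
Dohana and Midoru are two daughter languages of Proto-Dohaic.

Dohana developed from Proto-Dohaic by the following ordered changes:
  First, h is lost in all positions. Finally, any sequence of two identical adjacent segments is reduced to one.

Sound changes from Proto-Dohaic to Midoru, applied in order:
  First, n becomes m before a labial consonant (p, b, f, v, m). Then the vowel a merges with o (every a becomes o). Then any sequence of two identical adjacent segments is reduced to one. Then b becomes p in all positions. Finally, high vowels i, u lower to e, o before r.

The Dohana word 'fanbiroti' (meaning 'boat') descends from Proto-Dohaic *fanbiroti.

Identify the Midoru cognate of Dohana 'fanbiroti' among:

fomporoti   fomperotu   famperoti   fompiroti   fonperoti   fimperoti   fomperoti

Midoru: *fanbiroti
  fanbiroti → fambiroti   [nasal place assimilation]
  fambiroti → fombiroti   [vowel merger]
  fombiroti (rule 3 does not apply)
  fombiroti → fompiroti   [unconditioned shift]
  fompiroti → fomperoti   [pre-rhotic lowering]
  giving Midoru fomperoti.
The other candidates each miss or misapply at least one Midoru change.

fomperoti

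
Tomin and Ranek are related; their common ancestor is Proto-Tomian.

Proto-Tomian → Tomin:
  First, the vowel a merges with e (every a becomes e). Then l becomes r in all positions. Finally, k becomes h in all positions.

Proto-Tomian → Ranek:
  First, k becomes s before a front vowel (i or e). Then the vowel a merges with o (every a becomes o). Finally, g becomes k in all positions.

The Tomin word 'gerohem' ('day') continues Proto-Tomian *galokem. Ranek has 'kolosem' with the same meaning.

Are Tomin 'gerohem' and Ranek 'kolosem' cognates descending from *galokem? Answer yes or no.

yes

Derive the expected Ranek reflex of *galokem:
Ranek: start from *galokem.
  rule 1 (palatalisation): galokem → galosem
  rule 2 (vowel merger): galosem → golosem
  rule 3 (unconditioned shift): golosem → kolosem
  ⇒ Ranek kolosem
Ranek 'kolosem' matches the regular reflex exactly, so the pair is cognate.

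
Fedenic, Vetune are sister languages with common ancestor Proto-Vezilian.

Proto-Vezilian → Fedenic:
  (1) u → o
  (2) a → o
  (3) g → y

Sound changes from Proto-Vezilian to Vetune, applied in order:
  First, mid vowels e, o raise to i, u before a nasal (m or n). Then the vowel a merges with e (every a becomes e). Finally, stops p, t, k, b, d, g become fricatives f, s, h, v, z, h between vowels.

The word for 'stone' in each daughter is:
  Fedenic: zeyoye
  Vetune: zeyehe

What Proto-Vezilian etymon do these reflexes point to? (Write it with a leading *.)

*zeyage

Position 4: Fedenic has o, Vetune has e. Taking the neighbouring segments as reconstructed: Fedenic o could go back to *a or *o or *u; Vetune e could go back to *a or *e — the one source consistent with every daughter is *a.
Position 5: Fedenic has y, Vetune has h. Taking the neighbouring segments as reconstructed: Fedenic y could go back to *g or *y; Vetune h could go back to *k or *g or *h — the one source consistent with every daughter is *g.
Continuing position by position gives *zeyage; check it forward:
Fedenic: *zeyage > zeyoge > zeyoye  (by vowel merger, unconditioned shift)
Vetune: *zeyage
  zeyage (rule 1 does not apply)
  zeyage → zeyege   [vowel merger]
  zeyege → zeyehe   [intervocalic lenition]
  giving Vetune zeyehe.
Only *zeyage yields all of Fedenic zeyoye, Vetune zeyehe.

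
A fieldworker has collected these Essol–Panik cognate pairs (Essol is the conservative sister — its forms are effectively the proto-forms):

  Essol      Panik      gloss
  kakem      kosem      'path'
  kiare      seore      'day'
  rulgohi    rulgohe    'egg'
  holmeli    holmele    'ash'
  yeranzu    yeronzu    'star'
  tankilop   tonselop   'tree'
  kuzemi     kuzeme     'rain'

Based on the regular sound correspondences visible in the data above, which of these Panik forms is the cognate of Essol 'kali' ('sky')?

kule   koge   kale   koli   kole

kole

kakem ~ kosem — Essol a corresponds to Panik o after a consonant, before a consonant other than r, m, n, p, b, f, v.
rulgohi ~ rulgohe, holmeli ~ holmele — Essol i corresponds to Panik e word-finally.
Applying these to Essol 'kali':
  kali → koli   (a→o after a consonant, before a consonant other than r, m, n, p, b, f, v)
  koli → kole   (i→e word-finally)
So the Panik cognate is 'kole'.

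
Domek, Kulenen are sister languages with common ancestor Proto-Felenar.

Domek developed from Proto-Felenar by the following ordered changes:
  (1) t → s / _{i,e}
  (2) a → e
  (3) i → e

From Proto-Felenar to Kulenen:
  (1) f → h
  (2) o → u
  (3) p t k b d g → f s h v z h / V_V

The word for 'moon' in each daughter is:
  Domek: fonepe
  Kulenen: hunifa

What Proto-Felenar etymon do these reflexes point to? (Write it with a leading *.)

*fonipa

Position 5: Domek has p, Kulenen has f. Domek preserves p here (none of its changes turn any other segment into p), so the proto-segment is *p.
Position 6: Domek has e, Kulenen has a. Kulenen preserves a here (none of its changes turn any other segment into a), so the proto-segment is *a.
Position 4: Domek has e, Kulenen has i. Kulenen preserves i here (none of its changes turn any other segment into i), so the proto-segment is *i.
Continuing position by position gives *fonipa; check it forward:
Domek: *fonipa
  fonipa (rule 1 does not apply)
  fonipa → fonipe   [vowel merger]
  fonipe → fonepe   [vowel merger]
  giving Domek fonepe.
Kulenen: *fonipa
  fonipa → honipa   [unconditioned shift]
  honipa → hunipa   [vowel merger]
  hunipa → hunifa   [intervocalic lenition]
  giving Kulenen hunifa.
*fonipa is the unique common source.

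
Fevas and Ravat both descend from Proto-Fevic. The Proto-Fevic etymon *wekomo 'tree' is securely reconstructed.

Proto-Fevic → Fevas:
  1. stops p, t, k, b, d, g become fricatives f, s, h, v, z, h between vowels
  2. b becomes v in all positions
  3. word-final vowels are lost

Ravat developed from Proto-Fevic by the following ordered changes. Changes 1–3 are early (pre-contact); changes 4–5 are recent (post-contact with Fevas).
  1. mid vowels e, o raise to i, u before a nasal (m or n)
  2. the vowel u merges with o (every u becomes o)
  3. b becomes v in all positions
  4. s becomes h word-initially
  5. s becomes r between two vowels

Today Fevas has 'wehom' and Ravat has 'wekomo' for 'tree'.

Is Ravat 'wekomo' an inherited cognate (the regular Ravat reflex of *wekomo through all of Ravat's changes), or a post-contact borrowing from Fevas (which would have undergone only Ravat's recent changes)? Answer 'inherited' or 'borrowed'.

inherited

If inherited, *wekomo would pass through all of Ravat's changes:
Ravat: *wekomo
  wekomo → wekumo   [pre-nasal raising]
  wekumo → wekomo   [vowel merger]
  wekomo (rule 3 does not apply)
  wekomo (rule 4 does not apply)
  wekomo (rule 5 does not apply)
  giving Ravat wekomo.
If borrowed from Fevas 'wehom' after the early changes, it would undergo only the recent ones:
  rule 4 (debuccalisation): no change (wehom)
  rule 5 (rhotacism): no change (wehom)
  ⇒ as a loan: wehom
Ravat 'wekomo' matches the inherited outcome exactly, so it is an inherited cognate, not a loan.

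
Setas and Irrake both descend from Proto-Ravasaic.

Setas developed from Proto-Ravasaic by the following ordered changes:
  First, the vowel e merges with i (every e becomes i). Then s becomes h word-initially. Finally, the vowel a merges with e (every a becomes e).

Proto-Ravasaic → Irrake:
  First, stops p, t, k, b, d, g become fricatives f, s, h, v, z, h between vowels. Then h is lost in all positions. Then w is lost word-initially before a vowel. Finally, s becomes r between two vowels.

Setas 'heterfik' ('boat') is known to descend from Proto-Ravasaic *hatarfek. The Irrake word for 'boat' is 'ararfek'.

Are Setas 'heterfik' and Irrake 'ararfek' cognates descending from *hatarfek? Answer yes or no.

yes

Derive the expected Irrake reflex of *hatarfek:
Irrake: *hatarfek > hasarfek > asarfek > ararfek  (by intervocalic lenition, h-loss, rhotacism)
Irrake 'ararfek' matches the regular reflex exactly, so the pair is cognate.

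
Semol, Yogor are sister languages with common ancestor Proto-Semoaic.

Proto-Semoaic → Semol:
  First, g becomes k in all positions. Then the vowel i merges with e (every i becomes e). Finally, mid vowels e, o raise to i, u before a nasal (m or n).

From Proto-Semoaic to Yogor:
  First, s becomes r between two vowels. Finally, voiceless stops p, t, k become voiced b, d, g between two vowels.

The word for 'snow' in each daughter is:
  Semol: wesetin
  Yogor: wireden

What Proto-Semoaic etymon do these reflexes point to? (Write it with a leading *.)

*wiseten

Position 5: Semol has t, Yogor has d. Semol preserves t here (none of its changes turn any other segment into t), so the proto-segment is *t.
Position 6: Semol has i, Yogor has e. Yogor preserves e here (none of its changes turn any other segment into e), so the proto-segment is *e.
Continuing position by position gives *wiseten; check it forward:
Semol: *wiseten
  wiseten (rule 1 does not apply)
  wiseten → weseten   [vowel merger]
  weseten → wesetin   [pre-nasal raising]
  giving Semol wesetin.
Yogor: *wiseten
  wiseten → wireten   [rhotacism]
  wireten → wireden   [intervocalic voicing]
  giving Yogor wireden.
No other proto-form is consistent with every reflex, so the reconstruction is *wiseten.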